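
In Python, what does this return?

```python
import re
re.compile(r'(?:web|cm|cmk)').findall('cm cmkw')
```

['cm', 'cm']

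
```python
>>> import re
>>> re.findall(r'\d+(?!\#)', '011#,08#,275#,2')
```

['01', '0', '27', '2']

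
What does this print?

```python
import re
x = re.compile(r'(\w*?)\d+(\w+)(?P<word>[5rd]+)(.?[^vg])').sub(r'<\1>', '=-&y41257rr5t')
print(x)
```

The pattern matches zero or more of a word character (lazy) (captured); then one or more of a digit; then one or more of a word character (captured); then one or more of one of [5rd] (captured as 'word'); then optionally any character, then any character except [vg] (captured).
A `+?`/`*?`/`{m,n}?` starts at its minimum and grows only as far as needed for what follows to match.
Matches: at [3:13] → 'y41257rr5t'.
Each match is replaced using the text its own group 1 captured.

=-&<y>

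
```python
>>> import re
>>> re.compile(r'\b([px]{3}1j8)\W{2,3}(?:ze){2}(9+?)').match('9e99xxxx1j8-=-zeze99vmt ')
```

This matches a word boundary (`\b`, zero-width); then exactly 3 of one of [px], then the literal '1j8' (captured); then 2 to 3 of a non-word character, then the literal 'ze' repeated 2 times; then one or more of a literal '9' (lazy) (captured).
`match` is anchored at position 0; if the pattern doesn't fit there, it returns None.
Here the pattern fails at index 0, so the call returns None.

None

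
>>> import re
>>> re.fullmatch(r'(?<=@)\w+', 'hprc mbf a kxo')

The positive lookaround only admits positions where the adjacent text matches; those characters stay outside the span.
`fullmatch` succeeds only if the pattern covers the string from start to end.
Here the pattern can't cover the whole string, so the call returns None.

None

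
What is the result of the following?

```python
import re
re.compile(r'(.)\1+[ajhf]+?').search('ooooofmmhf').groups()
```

('o',)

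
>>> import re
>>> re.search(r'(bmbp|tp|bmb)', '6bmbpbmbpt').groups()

The regex engine tests alternatives in the order written; an earlier branch that matches wins even if a later one would match more.
`search` walks the string left to right and returns the first match it finds.
The match spans [1:5] → 'bmbp'.
Captured: group 1 = 'bmbp'.

('bmbp',)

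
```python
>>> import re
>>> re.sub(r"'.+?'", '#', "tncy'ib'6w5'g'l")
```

'tncy#6w5#l'

Lazy quantifiers expand one character at a time until the remainder of the pattern can match.
`sub` substitutes '#' at each match site.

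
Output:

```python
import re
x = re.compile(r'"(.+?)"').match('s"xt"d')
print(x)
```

None

`re.match` won't scan ahead — the pattern has to work from the very first character.
Here the string doesn't start with a match, so the call returns None.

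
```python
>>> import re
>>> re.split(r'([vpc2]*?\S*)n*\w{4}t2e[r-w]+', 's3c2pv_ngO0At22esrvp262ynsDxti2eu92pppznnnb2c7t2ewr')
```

Pattern: zero or more of one of [vpc2] (lazy), then zero or more of a non-whitespace character (captured); then zero or more of a literal 'n', then exactly 4 of a word character, then the literal 't2e'; then one or more of a character in [r-w].
The group in the pattern means `split` returns the separators' captures alongside the pieces.

['', 's3c2pv_ngO0At22esrvp262ynsDxti2eu92pppznnn', '']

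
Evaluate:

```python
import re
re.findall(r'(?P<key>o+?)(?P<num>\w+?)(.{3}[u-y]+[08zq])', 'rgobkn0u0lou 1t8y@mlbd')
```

[('o', 'b', 'kn0u0')]

The pattern matches one or more of a literal 'o' (lazy) (captured as 'key'); then one or more of a word character (lazy) (captured as 'num'); then exactly 3 of any character, then one or more of a character in [u-y], then one of [08zq] (captured).
Matches: at [2:9] match 'obkn0u0', groups = ('o', 'b', 'kn0u0').
Multiple groups make `findall` return tuples — one 3-tuple for the one match.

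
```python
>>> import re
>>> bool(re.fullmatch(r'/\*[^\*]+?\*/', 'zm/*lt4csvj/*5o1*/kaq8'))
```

For `fullmatch`, every character of the input must be accounted for by the pattern.
Here the string isn't matched end-to-end, so the call returns None, and `bool(None)` is False.

False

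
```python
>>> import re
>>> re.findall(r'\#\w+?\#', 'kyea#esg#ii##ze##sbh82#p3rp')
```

Since nothing is captured, `findall` lists the 3 matched substrings directly.

['#esg#', '#ze#', '#sbh82#']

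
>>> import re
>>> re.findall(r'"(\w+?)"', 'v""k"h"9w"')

['k', '9w']

With a single group, `findall` returns only what that group captured — 2 items.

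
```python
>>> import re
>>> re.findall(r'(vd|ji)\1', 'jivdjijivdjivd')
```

After group 1 captures some text, `\1` only succeeds where that same text appears again.
Walking the string: at [4:8] match 'jiji', group 1 = 'ji'.
`findall` collects group 1 from the one match (1 total).

['ji']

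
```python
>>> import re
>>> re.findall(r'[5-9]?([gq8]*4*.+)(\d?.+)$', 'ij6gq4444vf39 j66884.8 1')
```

2 groups means the one result is a tuple of 2 captured strings — 1 here.

[('ij6gq4444vf39 j66884.8 ', '1')]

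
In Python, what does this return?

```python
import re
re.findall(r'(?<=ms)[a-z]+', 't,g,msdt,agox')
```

The `(?=…)`/`(?<=…)` assertion just peeks at neighbouring text; it doesn't advance the match position.
`findall` yields the raw match text (1 of them) because the pattern has no groups.

['dt']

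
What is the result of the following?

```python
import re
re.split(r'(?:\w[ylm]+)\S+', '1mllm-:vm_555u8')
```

['', '']

The pattern matches a word character, then one or more of one of [ylm] (non-capturing group); then one or more of a non-whitespace character.
Matches to split on: at [0:15] → '1mllm-:vm_555u8'.
Each match becomes a cut point; 2 segments remain.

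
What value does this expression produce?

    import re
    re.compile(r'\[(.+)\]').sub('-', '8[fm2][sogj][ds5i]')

Matches: at [1:18] → '[fm2][sogj][ds5i]'.
Each match is replaced by '-'.

'8-'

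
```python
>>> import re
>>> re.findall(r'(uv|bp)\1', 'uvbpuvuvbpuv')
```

['uv']

`\1` is not a pattern — it's the concrete string captured by group 1, re-applied verbatim.
One capturing group, so `findall` returns just the captured substring from the one match — 1 in all.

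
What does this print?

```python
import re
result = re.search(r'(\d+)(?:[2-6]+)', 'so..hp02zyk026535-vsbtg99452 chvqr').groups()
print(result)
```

('0',)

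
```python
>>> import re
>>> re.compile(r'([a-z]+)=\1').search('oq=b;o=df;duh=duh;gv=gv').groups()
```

The backreference `\1` re-matches whatever the first group consumed, character for character.
`re.search` scans for the first position where the pattern succeeds.
The match spans [10:17] → 'duh=duh'.
Captured: group 1 = 'duh'.

('duh',)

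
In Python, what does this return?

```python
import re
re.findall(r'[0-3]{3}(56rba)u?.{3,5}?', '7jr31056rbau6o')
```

This matches exactly 3 of a character in [0-3]; then the literal '56', then the literal 'rba' (captured); then optionally a literal 'u', then 3 to 5 of any character (lazy).
Scanning left to right: at [3:14] match '31056rbau6o', group 1 = '56rba'.
One capturing group, so `findall` returns just the captured substring from the one match — 1 in all.

['56rba']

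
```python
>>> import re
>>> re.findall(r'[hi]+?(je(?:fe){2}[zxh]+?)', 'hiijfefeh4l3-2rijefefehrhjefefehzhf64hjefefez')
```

A `+?`/`*?`/`{m,n}?` starts at its minimum and grows only as far as needed for what follows to match.
Because there's exactly one group, `findall` drops the full match and keeps group 1 from each hit.

['jefefeh', 'jefefeh', 'jefefez']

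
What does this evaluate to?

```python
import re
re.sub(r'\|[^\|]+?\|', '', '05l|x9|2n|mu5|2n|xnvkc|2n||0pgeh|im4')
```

'05l2n2n2n|im4'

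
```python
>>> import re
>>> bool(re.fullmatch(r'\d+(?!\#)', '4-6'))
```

A negative assertion filters positions out without eating any characters.
For `fullmatch`, every character of the input must be accounted for by the pattern.
Here the pattern can't cover the whole string, so the call returns None, and `bool(None)` is False.

False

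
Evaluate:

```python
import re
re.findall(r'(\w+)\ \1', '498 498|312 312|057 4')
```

['498', '312']

After group 1 captures some text, `\1` only succeeds where that same text appears again.
Matches: at [0:7] match '498 498', group 1 = '498'; at [8:15] match '312 312', group 1 = '312'.
`findall` collects group 1 from each match (2 total).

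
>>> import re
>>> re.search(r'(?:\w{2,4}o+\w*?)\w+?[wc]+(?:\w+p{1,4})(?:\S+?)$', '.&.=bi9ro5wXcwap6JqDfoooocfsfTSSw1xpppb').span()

(4, 39)

This matches 2 to 4 of a word character, then one or more of a literal 'o', then zero or more of a word character (lazy) (non-capturing group); then one or more of a word character (lazy); then one or more of one of [wc]; then one or more of a word character, then 1 to 4 of the literal 'p' (non-capturing group); then one or more of a non-whitespace character (lazy) (non-capturing group); then anchored at the end.
The match spans [4:39] → 'bi9ro5wXcwap6JqDfoooocfsfTSSw1xpppb'.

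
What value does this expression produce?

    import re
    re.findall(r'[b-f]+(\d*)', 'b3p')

['3']

This matches one or more of a character in [b-f]; then zero or more of a digit (captured).
`findall` collects group 1 from the one match (1 total).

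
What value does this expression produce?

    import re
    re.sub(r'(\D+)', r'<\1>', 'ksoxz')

'<ksoxz>'

Pattern: one or more of a non-digit (captured).
Matches: at [0:5] → 'ksoxz'.
`\1` in the replacement pulls in group 1's text for each match.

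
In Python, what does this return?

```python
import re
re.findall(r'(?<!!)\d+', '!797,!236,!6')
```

['97', '36']

Because the assertion is negative and zero-width, positions next to the forbidden text are skipped.
Walking the string: at [2:4] → '97'; at [7:9] → '36'.
With no groups in the pattern, `findall` gives back each whole match — 2 here.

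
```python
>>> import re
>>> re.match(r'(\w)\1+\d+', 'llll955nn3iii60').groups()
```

('l',)

The backreference `\1` re-matches whatever the first group consumed, character for character.
With `match`, the pattern is implicitly anchored at the beginning.
The match spans [0:7] → 'llll955'.
Captured: group 1 = 'l'.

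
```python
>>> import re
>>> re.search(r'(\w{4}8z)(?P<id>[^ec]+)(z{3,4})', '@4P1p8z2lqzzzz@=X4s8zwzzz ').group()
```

'4P1p8z2lqzzzz@=X4s8zwzzz'

The pattern matches exactly 4 of a word character, then the literal '8z' (captured); then one or more of any character except [ec] (captured as 'id'); then 3 to 4 of a literal 'z' (captured).
Unlike `match`, `search` isn't anchored — it looks for the pattern anywhere in the string.
The match spans [1:25] → '4P1p8z2lqzzzz@=X4s8zwzzz'.
Captured: group 1 = '4P1p8z', group 2 = '2lqzzzz@=X4s8zw', group 3 = 'zzz'.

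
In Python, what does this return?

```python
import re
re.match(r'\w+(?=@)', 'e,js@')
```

None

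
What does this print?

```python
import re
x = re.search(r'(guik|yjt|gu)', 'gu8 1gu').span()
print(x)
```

(0, 2)

The match spans [0:2] → 'gu'.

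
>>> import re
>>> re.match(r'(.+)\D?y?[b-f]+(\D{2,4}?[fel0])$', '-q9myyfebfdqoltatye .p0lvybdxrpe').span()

(0, 32)

`re.match` won't scan ahead — the pattern has to work from the very first character.
The match spans [0:32] → '-q9myyfebfdqoltatye .p0lvybdxrpe'.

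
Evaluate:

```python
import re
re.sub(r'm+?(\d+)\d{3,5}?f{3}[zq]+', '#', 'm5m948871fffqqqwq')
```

Each match is replaced by '#'.

'm5#wq'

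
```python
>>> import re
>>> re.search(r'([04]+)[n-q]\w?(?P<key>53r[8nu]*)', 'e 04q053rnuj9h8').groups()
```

('04', '53rnu')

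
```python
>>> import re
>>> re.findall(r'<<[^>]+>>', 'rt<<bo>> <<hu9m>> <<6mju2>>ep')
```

['<<bo>>', '<<hu9m>>', '<<6mju2>>']

Scanning left to right: at [2:8] → '<<bo>>'; at [9:17] → '<<hu9m>>'; at [18:27] → '<<6mju2>>'.
`findall` yields the raw match text (3 of them) because the pattern has no groups.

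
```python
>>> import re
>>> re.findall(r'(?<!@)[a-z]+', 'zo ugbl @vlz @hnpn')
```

The negative lookaround is zero-width — it rules out positions where the adjacent text would match, without consuming anything.
Matches: at [0:2] → 'zo'; at [3:7] → 'ugbl'; at [10:12] → 'lz'; at [15:18] → 'npn'.
Since nothing is captured, `findall` lists the 4 matched substrings directly.

['zo', 'ugbl', 'lz', 'npn']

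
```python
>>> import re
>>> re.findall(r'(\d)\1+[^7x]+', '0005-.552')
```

`\1` is not a pattern — it's the concrete string captured by group 1, re-applied verbatim.
With a single group, `findall` returns only what that group captured — 1 item.

['0']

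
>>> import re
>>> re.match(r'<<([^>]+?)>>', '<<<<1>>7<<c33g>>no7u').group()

`match` is anchored at position 0; if the pattern doesn't fit there, it returns None.
The match spans [0:7] → '<<<<1>>'.
Captured: group 1 = '<<1'.

'<<<<1>>'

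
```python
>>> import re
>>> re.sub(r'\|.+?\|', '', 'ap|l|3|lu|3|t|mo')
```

'ap33mo'

Because the quantifier is non-greedy, it stops expanding at the earliest point where the rest of the pattern can succeed.
Every occurrence is swapped for ''.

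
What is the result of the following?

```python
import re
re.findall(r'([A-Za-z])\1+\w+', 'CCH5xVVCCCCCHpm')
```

['C']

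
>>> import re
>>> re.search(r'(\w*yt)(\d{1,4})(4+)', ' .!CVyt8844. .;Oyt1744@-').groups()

('CVyt', '884', '4')

Pattern: zero or more of a word character, then the literal 'yt' (captured); then 1 to 4 of a digit (captured); then one or more of a literal '4' (captured).
Unlike `match`, `search` isn't anchored — it looks for the pattern anywhere in the string.
The match spans [3:11] → 'CVyt8844'.
Captured: group 1 = 'CVyt', group 2 = '884', group 3 = '4'.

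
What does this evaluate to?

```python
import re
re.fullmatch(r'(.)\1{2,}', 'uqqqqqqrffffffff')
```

`\1` has to match the exact text group 1 already captured.
`re.fullmatch` requires the pattern to consume the entire string.
Here the string isn't matched end-to-end, so the call returns None.

None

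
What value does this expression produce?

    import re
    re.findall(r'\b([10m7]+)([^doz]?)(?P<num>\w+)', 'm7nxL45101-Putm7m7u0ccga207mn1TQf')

With 3 capturing groups, `findall` returns a 3-tuple per match.

[('m7', 'n', 'xL45101')]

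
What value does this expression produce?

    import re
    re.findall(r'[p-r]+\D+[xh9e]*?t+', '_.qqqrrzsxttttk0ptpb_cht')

The pattern matches one or more of a character in [p-r]; then one or more of a non-digit; then zero or more of one of [xh9e] (lazy), then one or more of a literal 't'.
Matches: at [2:14] → 'qqqrrzsxtttt'; at [16:24] → 'ptpb_cht'.
With no groups in the pattern, `findall` gives back each whole match — 2 here.

['qqqrrzsxtttt', 'ptpb_cht']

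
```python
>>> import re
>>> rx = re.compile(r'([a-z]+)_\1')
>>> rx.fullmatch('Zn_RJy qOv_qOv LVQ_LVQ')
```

`re.fullmatch` is like wrapping the pattern in `^…$` (in single-line mode).
Here there's no way to consume every character, so the call returns None.

None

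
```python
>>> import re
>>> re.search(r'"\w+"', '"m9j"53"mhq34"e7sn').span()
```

The match spans [0:5] → '"m9j"'.

(0, 5)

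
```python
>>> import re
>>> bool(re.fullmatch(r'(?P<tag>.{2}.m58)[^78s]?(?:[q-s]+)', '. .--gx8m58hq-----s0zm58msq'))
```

`re.fullmatch` is like wrapping the pattern in `^…$` (in single-line mode).
Here the pattern can't cover the whole string, so the call returns None, and `bool(None)` is False.

False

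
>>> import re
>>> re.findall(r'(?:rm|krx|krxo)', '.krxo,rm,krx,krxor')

The regex engine tests alternatives in the order written; an earlier branch that matches wins even if a later one would match more.
Matches: at [1:4] → 'krx'; at [6:8] → 'rm'; at [9:12] → 'krx'; at [13:16] → 'krx'.
`findall` yields the raw match text (4 of them) because the pattern has no groups.

['krx', 'rm', 'krx', 'krx']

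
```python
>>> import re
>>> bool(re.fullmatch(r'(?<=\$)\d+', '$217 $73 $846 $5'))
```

False

For `fullmatch`, every character of the input must be accounted for by the pattern.
Here the string isn't matched end-to-end, so the call returns None, and `bool(None)` is False.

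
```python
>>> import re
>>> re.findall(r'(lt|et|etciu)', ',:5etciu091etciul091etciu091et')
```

['et', 'et', 'et', 'et']

`|` is ordered: at each position the engine commits to the first alternative that works.
Walking the string: at [3:5] match 'et', group 1 = 'et'; at [11:13] match 'et', group 1 = 'et'; at [20:22] match 'et', group 1 = 'et'; at [28:30] match 'et', group 1 = 'et'.
Because there's exactly one group, `findall` drops the full match and keeps group 1 from each hit.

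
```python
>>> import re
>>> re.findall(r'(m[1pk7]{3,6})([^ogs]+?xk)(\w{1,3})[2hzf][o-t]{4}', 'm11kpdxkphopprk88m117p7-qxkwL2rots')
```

[('m11kp', 'dxk', 'p'), ('m117p7', '-qxk', 'wL')]

3 groups means each result is a tuple of 3 captured strings — 2 here.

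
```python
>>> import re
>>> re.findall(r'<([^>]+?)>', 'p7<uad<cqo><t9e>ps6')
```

['uad<cqo', 't9e']

`findall` collects group 1 from each match (2 total).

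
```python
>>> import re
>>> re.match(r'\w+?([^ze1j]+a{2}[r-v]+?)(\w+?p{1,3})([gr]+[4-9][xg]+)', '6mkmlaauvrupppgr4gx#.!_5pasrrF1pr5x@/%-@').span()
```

This matches one or more of a word character (lazy); then one or more of any character except [ze1j], then exactly 2 of a literal 'a', then one or more of a character in [r-v] (lazy) (captured); then one or more of a word character (lazy), then 1 to 3 of the literal 'p' (captured); then one or more of one of [gr], then a character in [4-9], then one or more of one of [xg] (captured).
`re.match` only tries the pattern at the start of the string.
The match spans [0:19] → '6mkmlaauvrupppgr4gx'.
Captured: group 1 = 'mkmlaau', group 2 = 'vruppp', group 3 = 'gr4gx'.

(0, 19)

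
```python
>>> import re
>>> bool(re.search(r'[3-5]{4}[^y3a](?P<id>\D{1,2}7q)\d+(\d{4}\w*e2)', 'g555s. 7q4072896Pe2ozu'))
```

Pattern: exactly 4 of a character in [3-5], then any character except [y3a]; then 1 to 2 of a non-digit, then the literal '7q' (captured as 'id'); then one or more of a digit; then exactly 4 of a digit, then zero or more of a word character, then the literal 'e2' (captured).
`re.search` scans for the first position where the pattern succeeds.
Here nothing in the string fits, so the call returns None, and `bool(None)` is False.

False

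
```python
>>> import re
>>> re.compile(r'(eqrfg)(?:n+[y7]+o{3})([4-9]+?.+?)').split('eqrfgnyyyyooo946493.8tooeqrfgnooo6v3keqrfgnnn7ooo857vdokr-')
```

Lazy quantifiers expand one character at a time until the remainder of the pattern can match.
Because the pattern has a capturing group, `split` also inserts each captured text between the pieces.

['', 'eqrfg', '94', '6493.8tooeqrfgnooo6v3k', 'eqrfg', '85', '7vdokr-']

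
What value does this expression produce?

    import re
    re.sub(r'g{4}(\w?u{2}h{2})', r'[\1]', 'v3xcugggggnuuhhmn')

'v3xcug[nuuhh]mn'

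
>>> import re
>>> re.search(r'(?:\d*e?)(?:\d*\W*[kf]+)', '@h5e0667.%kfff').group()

'5e0667.%kfff'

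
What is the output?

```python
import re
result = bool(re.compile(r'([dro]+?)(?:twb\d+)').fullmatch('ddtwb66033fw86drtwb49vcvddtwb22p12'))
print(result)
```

Pattern: one or more of one of [dro] (lazy) (captured); then the literal 'twb', then one or more of a digit (non-capturing group).
For `fullmatch`, every character of the input must be accounted for by the pattern.
Here there's no way to consume every character, so the call returns None, and `bool(None)` is False.

False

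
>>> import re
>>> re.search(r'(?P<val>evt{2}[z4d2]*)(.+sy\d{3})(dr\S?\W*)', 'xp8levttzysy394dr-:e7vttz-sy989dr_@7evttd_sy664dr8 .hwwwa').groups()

('evttz', 'ysy394dr-:e7vttz-sy989dr_@7evttd_sy664', 'dr8 .')

The match spans [4:52] → 'evttzysy394dr-:e7vttz-sy989dr_@7evttd_sy664dr8 .'.
Captured: group 1 = 'evttz', group 2 = 'ysy394dr-:e7vttz-sy989dr_@7evttd_sy664', group 3 = 'dr8 .'.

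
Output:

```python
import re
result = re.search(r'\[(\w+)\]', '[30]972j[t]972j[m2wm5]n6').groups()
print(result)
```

Unlike `match`, `search` isn't anchored — it looks for the pattern anywhere in the string.
The match spans [0:4] → '[30]'.
Captured: group 1 = '30'.

('30',)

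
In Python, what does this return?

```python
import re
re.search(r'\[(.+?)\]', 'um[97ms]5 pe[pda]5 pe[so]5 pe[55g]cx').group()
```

The `?` after the quantifier makes it lazy — it takes as little as possible before letting the rest of the pattern try.
`re.search` scans for the first position where the pattern succeeds.
The match spans [2:8] → '[97ms]'.
Captured: group 1 = '97ms'.

'[97ms]'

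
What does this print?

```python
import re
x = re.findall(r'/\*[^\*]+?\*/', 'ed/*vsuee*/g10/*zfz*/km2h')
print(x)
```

Since nothing is captured, `findall` lists the 2 matched substrings directly.

['/*vsuee*/', '/*zfz*/']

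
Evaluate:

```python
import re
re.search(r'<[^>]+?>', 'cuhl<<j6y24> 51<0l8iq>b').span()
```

Unlike `match`, `search` isn't anchored — it looks for the pattern anywhere in the string.
The match spans [4:12] → '<<j6y24>'.

(4, 12)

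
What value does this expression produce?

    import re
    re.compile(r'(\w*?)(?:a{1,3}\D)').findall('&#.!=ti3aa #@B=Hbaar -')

['ti3', 'Hb']

This matches zero or more of a word character (lazy) (captured); then 1 to 3 of the literal 'a', then a non-digit (non-capturing group).
With the lazy modifier that quantifier settles for the fewest repetitions that let the rest of the pattern succeed (the atoms after it are unaffected and can still be greedy).
Matches: at [5:11] match 'ti3aa ', group 1 = 'ti3'; at [15:20] match 'Hbaar', group 1 = 'Hb'.
`findall` collects group 1 from each match (2 total).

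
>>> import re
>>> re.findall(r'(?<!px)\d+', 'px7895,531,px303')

`(?!…)`/`(?<!…)` only lets a position through if the neighbouring text does NOT match; no characters are consumed.
Since nothing is captured, `findall` lists the 3 matched substrings directly.

['895', '531', '03']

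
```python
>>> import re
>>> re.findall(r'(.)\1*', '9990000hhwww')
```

['9', '0', 'h', 'w']

The backreference `\1` re-matches whatever the first group consumed, character for character.
Matches: at [0:3] match '999', group 1 = '9'; at [3:7] match '0000', group 1 = '0'; at [7:9] match 'hh', group 1 = 'h'; at [9:12] match 'www', group 1 = 'w'.
With a single group, `findall` returns only what that group captured — 4 items.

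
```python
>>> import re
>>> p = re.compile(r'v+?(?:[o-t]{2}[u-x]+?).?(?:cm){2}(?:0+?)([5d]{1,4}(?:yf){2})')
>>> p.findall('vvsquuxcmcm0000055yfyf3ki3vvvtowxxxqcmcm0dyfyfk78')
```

This matches one or more of a literal 'v' (lazy); then exactly 2 of a character in [o-t], then one or more of a character in [u-x] (lazy) (non-capturing group); then optionally any character, then the literal 'cm' repeated 2 times; then one or more of a literal '0' (lazy) (non-capturing group); then 1 to 4 of one of [5d], then the literal 'yf' repeated 2 times (captured).
Walking the string: at [0:22] match 'vvsquuxcmcm0000055yfyf', group 1 = '55yfyf'; at [26:46] match 'vvvtowxxxqcmcm0dyfyf', group 1 = 'dyfyf'.
Because there's exactly one group, `findall` drops the full match and keeps group 1 from each hit.

['55yfyf', 'dyfyf']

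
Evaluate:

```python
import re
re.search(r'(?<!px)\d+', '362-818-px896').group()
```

A negative assertion filters positions out without eating any characters.
`re.search` scans for the first position where the pattern succeeds.
The match spans [0:3] → '362'.

'362'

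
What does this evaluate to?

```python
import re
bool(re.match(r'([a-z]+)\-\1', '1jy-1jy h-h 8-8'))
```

False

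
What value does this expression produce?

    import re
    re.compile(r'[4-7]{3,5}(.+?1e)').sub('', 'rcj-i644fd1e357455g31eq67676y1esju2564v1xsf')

'rcj-i3qsju2564v1xsf'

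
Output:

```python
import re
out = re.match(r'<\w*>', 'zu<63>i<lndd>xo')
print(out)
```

`match` is anchored at position 0; if the pattern doesn't fit there, it returns None.
Here position 0 doesn't satisfy it, so the call returns None.

None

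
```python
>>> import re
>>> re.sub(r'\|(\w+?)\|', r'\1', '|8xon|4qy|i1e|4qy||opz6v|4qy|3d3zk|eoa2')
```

Each match is replaced using the text its own group 1 captured.

'8xon4qyi1e4qy|opz6v4qy3d3zkeoa2'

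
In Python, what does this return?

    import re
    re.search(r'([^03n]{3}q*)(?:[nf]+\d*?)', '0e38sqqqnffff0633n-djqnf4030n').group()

This matches exactly 3 of any character except [03n], then zero or more of the literal 'q' (captured); then one or more of one of [nf], then zero or more of a digit (lazy) (non-capturing group).
Because the quantifier is non-greedy, it stops expanding at the earliest point where the rest of the pattern can succeed.
`re.search` scans for the first position where the pattern succeeds.
The match spans [3:13] → '8sqqqnffff'.
Captured: group 1 = '8sqqq'.

'8sqqqnffff'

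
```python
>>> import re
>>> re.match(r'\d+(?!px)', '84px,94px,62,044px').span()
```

(0, 1)

The negative lookaround is zero-width — it rules out positions where the adjacent text would match, without consuming anything.
`re.match` won't scan ahead — the pattern has to work from the very first character.
The match spans [0:1] → '8'.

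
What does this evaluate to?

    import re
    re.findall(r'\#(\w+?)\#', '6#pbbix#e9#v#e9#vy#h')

['pbbix', 'v', 'vy']

Because there's exactly one group, `findall` drops the full match and keeps group 1 from each hit.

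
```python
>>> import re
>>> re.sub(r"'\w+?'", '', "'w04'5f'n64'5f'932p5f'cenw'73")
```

"5f5fcenw'73"

`sub` substitutes '' at each match site.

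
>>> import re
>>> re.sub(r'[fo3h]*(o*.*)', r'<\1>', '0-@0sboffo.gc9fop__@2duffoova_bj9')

'<0-@0sboffo.gc9fop__@2duffoova_bj9><>'

`\1` in the replacement pulls in group 1's text for each match.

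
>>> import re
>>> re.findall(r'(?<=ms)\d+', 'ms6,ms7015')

The positive lookaround only admits positions where the adjacent text matches; those characters stay outside the span.
Scanning left to right: at [2:3] → '6'; at [6:10] → '7015'.
No capturing groups, so `findall` returns the 2 full match strings.

['6', '7015']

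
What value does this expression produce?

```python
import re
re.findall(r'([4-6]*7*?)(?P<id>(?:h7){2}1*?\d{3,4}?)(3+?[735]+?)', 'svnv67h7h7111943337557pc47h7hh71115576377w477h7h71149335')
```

[('67', 'h7h711194', '33'), ('477', 'h7h71149', '33')]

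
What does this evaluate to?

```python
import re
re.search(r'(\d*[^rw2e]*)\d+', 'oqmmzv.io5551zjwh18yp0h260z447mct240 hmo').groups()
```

('oqmmzv.io555',)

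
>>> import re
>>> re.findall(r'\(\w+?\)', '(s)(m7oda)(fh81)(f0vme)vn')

Walking the string: at [0:3] → '(s)'; at [3:10] → '(m7oda)'; at [10:16] → '(fh81)'; at [16:23] → '(f0vme)'.
With no groups in the pattern, `findall` gives back each whole match — 4 here.

['(s)', '(m7oda)', '(fh81)', '(f0vme)']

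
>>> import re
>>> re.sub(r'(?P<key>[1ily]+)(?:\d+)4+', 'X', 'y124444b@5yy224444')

Each match is replaced by 'X'.

'Xb@5X'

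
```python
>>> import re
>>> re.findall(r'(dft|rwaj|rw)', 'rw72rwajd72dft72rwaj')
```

['rw', 'rwaj', 'dft', 'rwaj']

The regex engine tests alternatives in the order written; an earlier branch that matches wins even if a later one would match more.
`findall` collects group 1 from each match (4 total).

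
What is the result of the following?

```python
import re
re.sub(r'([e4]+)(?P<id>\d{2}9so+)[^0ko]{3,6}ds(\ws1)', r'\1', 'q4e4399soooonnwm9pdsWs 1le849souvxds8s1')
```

'q4e4399soooonnwm9pdsWs 1le'

`\1` in the replacement pulls in group 1's text for each match.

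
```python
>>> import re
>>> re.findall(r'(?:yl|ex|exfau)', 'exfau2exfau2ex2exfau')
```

`|` is ordered: at each position the engine commits to the first alternative that works.
Walking the string: at [0:2] → 'ex'; at [6:8] → 'ex'; at [12:14] → 'ex'; at [15:17] → 'ex'.
`findall` yields the raw match text (4 of them) because the pattern has no groups.

['ex', 'ex', 'ex', 'ex']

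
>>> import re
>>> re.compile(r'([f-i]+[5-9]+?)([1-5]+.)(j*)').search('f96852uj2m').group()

Pattern: one or more of a character in [f-i], then one or more of a character in [5-9] (lazy) (captured); then one or more of a character in [1-5], then any character (captured); then zero or more of a literal 'j' (captured).
`search` walks the string left to right and returns the first match it finds.
The match spans [0:8] → 'f96852uj'.
Captured: group 1 = 'f968', group 2 = '52u', group 3 = 'j'.

'f96852uj'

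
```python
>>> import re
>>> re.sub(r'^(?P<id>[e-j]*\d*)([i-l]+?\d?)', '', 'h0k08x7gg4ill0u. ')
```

'8x7gg4ill0u. '

Pattern: anchored at the start of the string; then zero or more of a character in [e-j], then zero or more of a digit (captured as 'id'); then one or more of a character in [i-l] (lazy), then optionally a digit (captured).
Every occurrence is swapped for ''.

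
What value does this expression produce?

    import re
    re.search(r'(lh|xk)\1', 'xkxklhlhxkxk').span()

(0, 4)

`\1` is not a pattern — it's the concrete string captured by group 1, re-applied verbatim.
The match spans [0:4] → 'xkxk'.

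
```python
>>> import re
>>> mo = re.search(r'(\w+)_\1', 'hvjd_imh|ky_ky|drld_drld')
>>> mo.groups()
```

('ky',)

The backreference `\1` re-matches whatever the first group consumed, character for character.
Unlike `match`, `search` isn't anchored — it looks for the pattern anywhere in the string.
The match spans [9:14] → 'ky_ky'.
Captured: group 1 = 'ky'.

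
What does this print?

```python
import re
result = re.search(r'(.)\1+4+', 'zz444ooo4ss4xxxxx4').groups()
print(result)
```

('z',)

A backreference is literal: `\1` must see the identical characters the first group matched.
`re.search` scans for the first position where the pattern succeeds.
The match spans [0:5] → 'zz444'.
Captured: group 1 = 'z'.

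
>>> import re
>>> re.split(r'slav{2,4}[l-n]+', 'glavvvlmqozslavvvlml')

The pattern matches the literal 'sla', then 2 to 4 of the literal 'v'; then one or more of a character in [l-n].
Matches to split on: at [11:20] → 'slavvvlml'.
`split` removes every match and returns the 2 fragments in between.

['glavvvlmqoz', '']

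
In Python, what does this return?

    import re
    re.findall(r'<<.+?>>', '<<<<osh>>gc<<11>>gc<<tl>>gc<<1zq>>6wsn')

With the lazy modifier that quantifier settles for the fewest repetitions that let the rest of the pattern succeed (the atoms after it are unaffected and can still be greedy).
Matches: at [0:9] → '<<<<osh>>'; at [11:17] → '<<11>>'; at [19:25] → '<<tl>>'; at [27:34] → '<<1zq>>'.
Since nothing is captured, `findall` lists the 4 matched substrings directly.

['<<<<osh>>', '<<11>>', '<<tl>>', '<<1zq>>']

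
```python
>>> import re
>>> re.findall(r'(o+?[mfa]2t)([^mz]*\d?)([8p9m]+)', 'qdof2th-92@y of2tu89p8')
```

With 3 capturing groups, `findall` returns a 3-tuple per match.

[('of2t', 'h-92@y of2tu89p', '8')]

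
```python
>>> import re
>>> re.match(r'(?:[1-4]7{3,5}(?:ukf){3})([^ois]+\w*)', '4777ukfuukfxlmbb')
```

`re.match` won't scan ahead — the pattern has to work from the very first character.
Here the string doesn't start with a match, so the call returns None.

None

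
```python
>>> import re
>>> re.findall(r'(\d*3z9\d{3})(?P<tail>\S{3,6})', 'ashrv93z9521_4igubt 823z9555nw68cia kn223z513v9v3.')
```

This matches zero or more of a digit, then the literal '3z9', then exactly 3 of a digit (captured); then 3 to 6 of a non-whitespace character (captured as 'tail').
Matches: at [5:18] match '93z9521_4igub', groups = ('93z9521', '_4igub'); at [20:34] match '823z9555nw68ci', groups = ('823z9555', 'nw68ci').
2 groups means each result is a tuple of 2 captured strings — 2 here.

[('93z9521', '_4igub'), ('823z9555', 'nw68ci')]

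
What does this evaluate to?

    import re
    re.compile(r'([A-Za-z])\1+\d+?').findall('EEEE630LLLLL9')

A backreference is literal: `\1` must see the identical characters the first group matched.
Walking the string: at [0:5] match 'EEEE6', group 1 = 'E'; at [7:13] match 'LLLLL9', group 1 = 'L'.
One capturing group, so `findall` returns just the captured substring from each match — 2 in all.

['E', 'L']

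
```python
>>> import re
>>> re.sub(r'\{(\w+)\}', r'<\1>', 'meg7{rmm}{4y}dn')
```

'meg7<rmm><4y>dn'

Matches: at [4:9] → '{rmm}'; at [9:13] → '{4y}'.
`\1` in the replacement pulls in group 1's text for each match.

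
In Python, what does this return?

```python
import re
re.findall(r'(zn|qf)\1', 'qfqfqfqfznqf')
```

`\1` has to match the exact text group 1 already captured.
Because there's exactly one group, `findall` drops the full match and keeps group 1 from each hit.

['qf', 'qf']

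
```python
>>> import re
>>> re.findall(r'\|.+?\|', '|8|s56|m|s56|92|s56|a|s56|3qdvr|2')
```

The `?` after the quantifier makes it lazy — it takes as little as possible before letting the rest of the pattern try.
With no groups in the pattern, `findall` gives back each whole match — 5 here.

['|8|', '|m|', '|92|', '|a|', '|3qdvr|']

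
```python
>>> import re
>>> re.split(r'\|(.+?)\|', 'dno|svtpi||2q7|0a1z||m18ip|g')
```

['dno', 'svtpi', '', '2q7', '0a1z', '|m18ip', 'g']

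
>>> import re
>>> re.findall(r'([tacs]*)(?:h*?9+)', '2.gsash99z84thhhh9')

['sas', 't']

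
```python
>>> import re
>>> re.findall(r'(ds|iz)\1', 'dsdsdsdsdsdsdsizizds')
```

['ds', 'ds', 'ds', 'iz']

`\1` has to match the exact text group 1 already captured.
Scanning left to right: at [0:4] match 'dsds', group 1 = 'ds'; at [4:8] match 'dsds', group 1 = 'ds'; at [8:12] match 'dsds', group 1 = 'ds'; at [14:18] match 'iziz', group 1 = 'iz'.
`findall` collects group 1 from each match (4 total).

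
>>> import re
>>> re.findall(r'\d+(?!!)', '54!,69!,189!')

['5', '6', '18']

The negative lookaround is zero-width — it rules out positions where the adjacent text would match, without consuming anything.
Matches: at [0:1] → '5'; at [4:5] → '6'; at [8:10] → '18'.
No capturing groups, so `findall` returns the 3 full match strings.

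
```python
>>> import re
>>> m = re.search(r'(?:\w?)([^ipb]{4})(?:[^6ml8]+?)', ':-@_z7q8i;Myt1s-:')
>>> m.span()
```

Pattern: optionally a word character (non-capturing group); then exactly 4 of any character except [ipb] (captured); then one or more of any character except [6ml8] (lazy) (non-capturing group).
`search` walks the string left to right and returns the first match it finds.
The match spans [0:5] → ':-@_z'.
Captured: group 1 = ':-@_'.

(0, 5)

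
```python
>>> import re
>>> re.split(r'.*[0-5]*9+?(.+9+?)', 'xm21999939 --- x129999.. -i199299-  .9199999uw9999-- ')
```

['', '99', '-- ']

This matches zero or more of any character, then zero or more of a character in [0-5], then one or more of a literal '9' (lazy); then one or more of any character, then one or more of a literal '9' (lazy) (captured).
Matches to split on: at [0:50] → 'xm21999939 --- x129999.. -i199299-  .9199999uw9999'.
`re.split` interleaves the captured-group text with the surrounding fragments.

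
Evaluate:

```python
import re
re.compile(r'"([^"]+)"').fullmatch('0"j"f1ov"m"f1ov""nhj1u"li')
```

None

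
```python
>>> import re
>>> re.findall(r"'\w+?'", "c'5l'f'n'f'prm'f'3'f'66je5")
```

["'5l'", "'n'", "'prm'", "'3'"]

Since nothing is captured, `findall` lists the 4 matched substrings directly.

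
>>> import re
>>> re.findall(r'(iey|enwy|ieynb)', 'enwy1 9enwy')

['enwy', 'enwy']

Walking the string: at [0:4] match 'enwy', group 1 = 'enwy'; at [7:11] match 'enwy', group 1 = 'enwy'.
With a single group, `findall` returns only what that group captured — 2 items.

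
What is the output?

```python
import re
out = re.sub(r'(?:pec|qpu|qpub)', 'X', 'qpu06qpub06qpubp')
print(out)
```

Alternation isn't longest-match — the leftmost alternative that fits at this position is chosen.
Every occurrence is swapped for 'X'.

X06Xb06Xbp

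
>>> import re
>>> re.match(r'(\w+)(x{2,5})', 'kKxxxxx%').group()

'kKxxxxx'

`match` is anchored at position 0; if the pattern doesn't fit there, it returns None.
The match spans [0:7] → 'kKxxxxx'.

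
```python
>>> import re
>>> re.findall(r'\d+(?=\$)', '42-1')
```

No capturing groups, so `findall` returns the 0 full match strings.
Nothing in the string satisfies the pattern, so the list is empty.

[]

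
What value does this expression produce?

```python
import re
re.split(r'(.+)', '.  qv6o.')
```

['', '.  qv6o.', '']

With a capturing group present, the delimiter's captured portion is kept in the result list.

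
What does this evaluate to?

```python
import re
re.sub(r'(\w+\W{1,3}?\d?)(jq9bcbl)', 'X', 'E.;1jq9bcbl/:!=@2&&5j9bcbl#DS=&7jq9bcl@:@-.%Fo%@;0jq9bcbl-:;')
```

The pattern matches one or more of a word character, then 1 to 3 of a non-word character (lazy), then optionally a digit (captured); then a literal 'j', then the literal 'q9b', then the literal 'cbl' (captured).
Matches: at [0:11] → 'E.;1jq9bcbl'; at [44:57] → 'Fo%@;0jq9bcbl'.
`sub` substitutes 'X' at each match site.

'X/:!=@2&&5j9bcbl#DS=&7jq9bcl@:@-.%X-:;'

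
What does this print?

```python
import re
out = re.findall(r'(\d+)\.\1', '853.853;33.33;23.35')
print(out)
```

['853', '33', '3']

`\1` is not a pattern — it's the concrete string captured by group 1, re-applied verbatim.
Scanning left to right: at [0:7] match '853.853', group 1 = '853'; at [8:13] match '33.33', group 1 = '33'; at [15:18] match '3.3', group 1 = '3'.
`findall` collects group 1 from each match (3 total).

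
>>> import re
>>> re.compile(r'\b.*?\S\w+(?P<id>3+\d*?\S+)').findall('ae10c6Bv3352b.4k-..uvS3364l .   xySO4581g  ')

['352b.4k-..uvS3364l']

Pattern: a word boundary (`\b`, zero-width); then zero or more of any character (lazy), then a non-whitespace character, then one or more of a word character; then one or more of the literal '3', then zero or more of a digit (lazy), then one or more of a non-whitespace character (captured as 'id').
Matches: at [0:27] match 'ae10c6Bv3352b.4k-..uvS3364l', group 1 = '352b.4k-..uvS3364l'.
With a single group, `findall` returns only what that group captured — 1 item.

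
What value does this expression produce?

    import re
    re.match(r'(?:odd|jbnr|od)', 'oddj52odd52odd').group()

'odd'

The regex engine tests alternatives in the order written; an earlier branch that matches wins even if a later one would match more.
With `match`, the pattern is implicitly anchored at the beginning.
The match spans [0:3] → 'odd'.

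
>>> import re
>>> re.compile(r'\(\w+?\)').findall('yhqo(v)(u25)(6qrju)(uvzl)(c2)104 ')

['(v)', '(u25)', '(6qrju)', '(uvzl)', '(c2)']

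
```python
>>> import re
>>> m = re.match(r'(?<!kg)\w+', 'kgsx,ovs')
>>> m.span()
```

(0, 4)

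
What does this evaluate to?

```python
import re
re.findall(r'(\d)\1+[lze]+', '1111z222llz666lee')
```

A backreference is literal: `\1` must see the identical characters the first group matched.
Walking the string: at [0:5] match '1111z', group 1 = '1'; at [5:11] match '222llz', group 1 = '2'; at [11:17] match '666lee', group 1 = '6'.
With a single group, `findall` returns only what that group captured — 3 items.

['1', '2', '6']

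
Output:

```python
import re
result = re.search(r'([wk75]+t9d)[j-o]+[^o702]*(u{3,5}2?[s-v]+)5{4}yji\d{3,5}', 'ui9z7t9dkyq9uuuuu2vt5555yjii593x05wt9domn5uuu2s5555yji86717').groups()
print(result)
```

('5wt9d', 'uuu2s')

This matches one or more of one of [wk75], then the literal 't9d' (captured); then one or more of a character in [j-o], then zero or more of any character except [o702]; then 3 to 5 of the literal 'u', then optionally the literal '2', then one or more of a character in [s-v] (captured); then exactly 4 of a literal '5', then the literal 'yji', then 3 to 5 of a digit.
`re.search` scans for the first position where the pattern succeeds.
The match spans [33:59] → '5wt9domn5uuu2s5555yji86717'.
Captured: group 1 = '5wt9d', group 2 = 'uuu2s'.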